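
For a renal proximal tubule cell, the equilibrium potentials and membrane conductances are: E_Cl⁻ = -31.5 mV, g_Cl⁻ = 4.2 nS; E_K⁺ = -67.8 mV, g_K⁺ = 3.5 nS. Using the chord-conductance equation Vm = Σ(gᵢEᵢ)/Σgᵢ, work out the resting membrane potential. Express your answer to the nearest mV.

Σ gᵢEᵢ = 4.2·(-31.5) + 3.5·(-67.8) = -369.60
Σ gᵢ = 4.2 + 3.5 = 7.7
Vm = -369.60 / 7.7 = -48.00 mV

-48 mV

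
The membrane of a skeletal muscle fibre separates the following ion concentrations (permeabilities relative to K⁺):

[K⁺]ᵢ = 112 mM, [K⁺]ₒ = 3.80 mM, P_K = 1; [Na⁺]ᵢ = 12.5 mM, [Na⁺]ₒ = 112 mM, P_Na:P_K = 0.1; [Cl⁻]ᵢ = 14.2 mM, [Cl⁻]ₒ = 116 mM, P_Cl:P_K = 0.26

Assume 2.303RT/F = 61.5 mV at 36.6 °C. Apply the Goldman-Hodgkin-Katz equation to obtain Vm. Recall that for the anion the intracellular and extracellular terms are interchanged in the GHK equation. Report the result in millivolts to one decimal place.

-54.4 mV

Vm = 61.5 · log₁₀[(Σ P·[cation]ₒ + Σ P·[anion]ᵢ) / (Σ P·[cation]ᵢ + Σ P·[anion]ₒ)]
Numerator = 1×3.80 + 0.1×112 + 0.26×14.2 = 18.69
Denominator = 1×112 + 0.1×12.5 + 0.26×116 = 143.4
Vm = 61.5 · log₁₀(0.13034) = 61.5 × (-0.8849) = -54.42 mV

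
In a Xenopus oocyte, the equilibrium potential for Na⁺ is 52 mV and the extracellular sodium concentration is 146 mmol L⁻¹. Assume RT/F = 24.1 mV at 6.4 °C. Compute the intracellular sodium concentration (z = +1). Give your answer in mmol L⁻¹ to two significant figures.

17 mmol L⁻¹

Nernst: E = (24.1/1) · ln([out]/[in]), so ln([out]/[in]) = 52.0 × 1 / 24.1 = 2.1577.
[out]/[in] = e^(2.1577) = 8.651.
[in] = 146 / 8.651 = 16.88 mmol L⁻¹.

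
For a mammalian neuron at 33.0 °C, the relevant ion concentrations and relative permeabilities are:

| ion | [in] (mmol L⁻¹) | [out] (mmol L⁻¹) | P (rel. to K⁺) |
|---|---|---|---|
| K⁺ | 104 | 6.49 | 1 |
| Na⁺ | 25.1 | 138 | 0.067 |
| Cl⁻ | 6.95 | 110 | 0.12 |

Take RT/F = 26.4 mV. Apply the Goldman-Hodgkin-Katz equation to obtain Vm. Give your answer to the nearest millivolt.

-52 mV

Vm = 26.4 · ln[(Σ P·[cation]ₒ + Σ P·[anion]ᵢ) / (Σ P·[cation]ᵢ + Σ P·[anion]ₒ)]
Numerator = 1×6.49 + 0.067×138 + 0.12×6.95 = 16.57
Denominator = 1×104 + 0.067×25.1 + 0.12×110 = 118.9
Vm = 26.4 · ln(0.13938) = 26.4 × (-1.9705) = -52.02 mV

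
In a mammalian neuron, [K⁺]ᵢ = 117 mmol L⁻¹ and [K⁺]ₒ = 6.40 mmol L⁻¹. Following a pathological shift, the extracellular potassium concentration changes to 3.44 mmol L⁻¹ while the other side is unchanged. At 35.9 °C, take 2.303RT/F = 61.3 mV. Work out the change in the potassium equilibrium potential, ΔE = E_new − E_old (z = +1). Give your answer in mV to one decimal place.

E_old = (61.3/1)·log₁₀(6.40/117) = -77.36 mV
E_new = (61.3/1)·log₁₀(3.44/117) = -93.89 mV
ΔE = -93.89 − (-77.36) = -16.53 mV

-16.5 mV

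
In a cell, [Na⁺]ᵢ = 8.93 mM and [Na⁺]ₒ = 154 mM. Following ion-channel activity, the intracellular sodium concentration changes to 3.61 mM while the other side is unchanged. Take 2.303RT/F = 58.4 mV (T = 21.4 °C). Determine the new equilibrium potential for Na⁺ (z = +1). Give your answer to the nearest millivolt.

After the shift: [Na⁺]_out = 154, [Na⁺]_in = 3.61 mM.
E_new = (58.4/1)·log₁₀(154/3.61) = 58.40 · (1.6300) = 95.19 mV

95 mV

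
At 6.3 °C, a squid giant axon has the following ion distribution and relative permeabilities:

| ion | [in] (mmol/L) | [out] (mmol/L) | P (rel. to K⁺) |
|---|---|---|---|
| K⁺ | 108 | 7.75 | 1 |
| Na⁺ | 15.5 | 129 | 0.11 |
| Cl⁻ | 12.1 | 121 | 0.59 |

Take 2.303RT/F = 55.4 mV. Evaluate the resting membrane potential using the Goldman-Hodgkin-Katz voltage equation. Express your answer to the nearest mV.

-44 mV

Vm = 55.4 · log₁₀[(Σ P·[cation]ₒ + Σ P·[anion]ᵢ) / (Σ P·[cation]ᵢ + Σ P·[anion]ₒ)]
Numerator = 1×7.75 + 0.11×129 + 0.59×12.1 = 29.08
Denominator = 1×108 + 0.11×15.5 + 0.59×121 = 181.1
Vm = 55.4 · log₁₀(0.16057) = 55.4 × (-0.7943) = -44.01 mV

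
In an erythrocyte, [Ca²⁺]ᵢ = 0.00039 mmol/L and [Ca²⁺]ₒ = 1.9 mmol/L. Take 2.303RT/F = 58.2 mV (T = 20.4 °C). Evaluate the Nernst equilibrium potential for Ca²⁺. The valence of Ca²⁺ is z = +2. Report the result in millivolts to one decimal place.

107.3 mV

E = (58.2/z) · log₁₀([Ca²⁺]_out/[Ca²⁺]_in) with z = +2.
= (58.2/2) · log₁₀(1.9/0.00039) = 29.10 · log₁₀(4872)
= 29.10 · (3.6877) = 107.31 mV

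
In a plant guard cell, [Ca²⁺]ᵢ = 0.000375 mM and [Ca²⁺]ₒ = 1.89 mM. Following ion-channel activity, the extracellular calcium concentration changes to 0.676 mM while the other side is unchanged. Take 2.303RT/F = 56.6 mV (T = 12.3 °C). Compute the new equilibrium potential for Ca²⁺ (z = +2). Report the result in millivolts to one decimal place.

92.1 mV

After the shift: [Ca²⁺]_out = 0.676, [Ca²⁺]_in = 0.000375 mM.
E_new = (56.6/2)·log₁₀(0.676/0.000375) = 28.30 · (3.2559) = 92.14 mV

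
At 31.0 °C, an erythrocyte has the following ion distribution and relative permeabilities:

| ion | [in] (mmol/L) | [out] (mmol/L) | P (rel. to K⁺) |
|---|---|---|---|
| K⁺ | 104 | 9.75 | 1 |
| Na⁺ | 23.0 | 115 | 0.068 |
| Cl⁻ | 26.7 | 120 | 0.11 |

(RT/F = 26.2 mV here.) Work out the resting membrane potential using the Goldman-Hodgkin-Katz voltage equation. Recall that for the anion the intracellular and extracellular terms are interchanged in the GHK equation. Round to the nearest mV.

Vm = 26.2 · ln[(Σ P·[cation]ₒ + Σ P·[anion]ᵢ) / (Σ P·[cation]ᵢ + Σ P·[anion]ₒ)]
Numerator = 1×9.75 + 0.068×115 + 0.11×26.7 = 20.51
Denominator = 1×104 + 0.068×23.0 + 0.11×120 = 118.8
Vm = 26.2 · ln(0.17267) = 26.2 × (-1.7564) = -46.02 mV

-46 mV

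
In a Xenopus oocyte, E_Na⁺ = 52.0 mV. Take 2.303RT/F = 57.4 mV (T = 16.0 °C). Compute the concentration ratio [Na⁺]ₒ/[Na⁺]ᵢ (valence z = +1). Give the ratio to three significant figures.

log₁₀([out]/[in]) = E·z/(57.4) = 52.0 × 1 / 57.4 = 0.9059
[out]/[in] = 10^(0.9059) = 8.052

8.05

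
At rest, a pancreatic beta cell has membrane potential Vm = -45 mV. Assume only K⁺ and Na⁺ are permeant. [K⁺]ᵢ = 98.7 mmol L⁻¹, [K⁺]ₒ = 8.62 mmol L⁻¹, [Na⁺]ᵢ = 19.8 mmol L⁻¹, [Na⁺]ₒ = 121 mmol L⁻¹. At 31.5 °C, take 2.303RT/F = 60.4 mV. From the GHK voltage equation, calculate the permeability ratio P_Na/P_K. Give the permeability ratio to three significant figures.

0.0778

Let α = P_Na/P_K. GHK: Vm = 60.4·log₁₀[(Kₒ + α·Naₒ)/(Kᵢ + α·Naᵢ)].
10^(Vm/60.4) = 10^(-45.0/60.4) = 0.17987
So 0.17987·(Kᵢ + α·Naᵢ) = Kₒ + α·Naₒ → α = (0.17987·98.7 − 8.62) / (121.0 − 0.17987·19.8)
α = (17.75 − 8.62) / (121.0 − 3.561) = 9.134/117.4 = 0.07777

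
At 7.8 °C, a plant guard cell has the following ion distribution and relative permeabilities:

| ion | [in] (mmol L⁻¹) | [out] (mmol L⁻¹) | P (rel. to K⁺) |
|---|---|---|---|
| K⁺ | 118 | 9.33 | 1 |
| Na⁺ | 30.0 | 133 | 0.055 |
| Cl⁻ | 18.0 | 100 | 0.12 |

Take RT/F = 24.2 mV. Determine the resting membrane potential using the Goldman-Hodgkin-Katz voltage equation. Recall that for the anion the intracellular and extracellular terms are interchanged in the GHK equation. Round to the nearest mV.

Vm = 24.2 · ln[(Σ P·[cation]ₒ + Σ P·[anion]ᵢ) / (Σ P·[cation]ᵢ + Σ P·[anion]ₒ)]
Numerator = 1×9.33 + 0.055×133 + 0.12×18.0 = 18.8
Denominator = 1×118 + 0.055×30.0 + 0.12×100 = 131.7
Vm = 24.2 · ln(0.14284) = 24.2 × (-1.9460) = -47.09 mV

-47 mV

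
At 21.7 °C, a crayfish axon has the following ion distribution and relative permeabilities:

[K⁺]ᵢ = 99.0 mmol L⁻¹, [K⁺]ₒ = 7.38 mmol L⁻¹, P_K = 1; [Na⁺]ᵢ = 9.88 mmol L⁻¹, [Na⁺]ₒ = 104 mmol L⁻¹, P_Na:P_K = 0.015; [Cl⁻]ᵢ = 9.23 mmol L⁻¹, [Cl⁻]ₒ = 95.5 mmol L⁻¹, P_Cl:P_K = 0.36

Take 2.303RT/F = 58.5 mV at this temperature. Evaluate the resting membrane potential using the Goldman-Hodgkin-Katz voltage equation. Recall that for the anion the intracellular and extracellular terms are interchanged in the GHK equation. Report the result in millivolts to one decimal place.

Vm = 58.5 · log₁₀[(Σ P·[cation]ₒ + Σ P·[anion]ᵢ) / (Σ P·[cation]ᵢ + Σ P·[anion]ₒ)]
Numerator = 1×7.38 + 0.015×104 + 0.36×9.23 = 12.26
Denominator = 1×99.0 + 0.015×9.88 + 0.36×95.5 = 133.5
Vm = 58.5 · log₁₀(0.091837) = 58.5 × (-1.0370) = -60.66 mV

-60.7 mV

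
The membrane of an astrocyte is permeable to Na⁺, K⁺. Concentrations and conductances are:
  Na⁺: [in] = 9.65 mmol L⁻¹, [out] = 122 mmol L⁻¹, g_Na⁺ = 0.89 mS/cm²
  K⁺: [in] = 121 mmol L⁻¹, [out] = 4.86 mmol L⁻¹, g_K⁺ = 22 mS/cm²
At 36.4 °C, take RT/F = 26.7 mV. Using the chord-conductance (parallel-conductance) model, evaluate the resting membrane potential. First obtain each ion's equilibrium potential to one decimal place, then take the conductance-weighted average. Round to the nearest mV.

E_Na⁺ = (26.7/1)·ln(122/9.65) = 67.7 mV
E_K⁺ = (26.7/1)·ln(4.86/121) = -85.8 mV
Vm = (Σ gᵢEᵢ)/(Σ gᵢ) = (0.89·67.7 + 22·-85.8) / (0.89 + 22)
= -1827.35 / 22.89 = -79.83 mV

-80 mV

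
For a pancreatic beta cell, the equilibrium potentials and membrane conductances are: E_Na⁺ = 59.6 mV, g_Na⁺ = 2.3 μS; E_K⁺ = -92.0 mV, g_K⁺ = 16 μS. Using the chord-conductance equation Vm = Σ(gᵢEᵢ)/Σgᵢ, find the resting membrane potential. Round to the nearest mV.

-73 mV

Σ gᵢEᵢ = 2.3·(59.6) + 16·(-92.0) = -1334.92
Σ gᵢ = 2.3 + 16 = 18.3
Vm = -1334.92 / 18.3 = -72.95 mV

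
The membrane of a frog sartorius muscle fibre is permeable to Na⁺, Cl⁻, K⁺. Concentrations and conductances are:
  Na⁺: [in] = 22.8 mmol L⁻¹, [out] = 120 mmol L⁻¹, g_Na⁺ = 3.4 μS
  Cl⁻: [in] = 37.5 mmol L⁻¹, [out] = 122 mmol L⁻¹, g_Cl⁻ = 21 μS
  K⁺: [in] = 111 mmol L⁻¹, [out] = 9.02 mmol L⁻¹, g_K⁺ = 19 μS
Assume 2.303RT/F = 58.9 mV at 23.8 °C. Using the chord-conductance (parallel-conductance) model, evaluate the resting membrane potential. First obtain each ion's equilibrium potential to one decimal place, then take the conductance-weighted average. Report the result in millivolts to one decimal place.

E_Na⁺ = (58.9/1)·log₁₀(120/22.8) = 42.5 mV
E_Cl⁻ = (58.9/-1)·log₁₀(122/37.5) = -30.2 mV
E_K⁺ = (58.9/1)·log₁₀(9.02/111) = -64.2 mV
Vm = (Σ gᵢEᵢ)/(Σ gᵢ) = (3.4·42.5 + 21·-30.2 + 19·-64.2) / (3.4 + 21 + 19)
= -1709.50 / 43.4 = -39.39 mV

-39.4 mV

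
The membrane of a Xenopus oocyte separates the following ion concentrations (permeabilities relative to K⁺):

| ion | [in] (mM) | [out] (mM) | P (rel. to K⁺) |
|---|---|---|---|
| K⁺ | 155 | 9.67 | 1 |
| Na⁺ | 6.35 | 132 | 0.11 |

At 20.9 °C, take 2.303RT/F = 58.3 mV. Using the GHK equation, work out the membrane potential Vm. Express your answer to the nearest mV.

Vm = 58.3 · log₁₀[(Σ P·[cation]ₒ + Σ P·[anion]ᵢ) / (Σ P·[cation]ᵢ + Σ P·[anion]ₒ)]
Numerator = 1×9.67 + 0.11×132 = 24.19
Denominator = 1×155 + 0.11×6.35 = 155.7
Vm = 58.3 · log₁₀(0.15536) = 58.3 × (-0.8086) = -47.14 mV

-47 mV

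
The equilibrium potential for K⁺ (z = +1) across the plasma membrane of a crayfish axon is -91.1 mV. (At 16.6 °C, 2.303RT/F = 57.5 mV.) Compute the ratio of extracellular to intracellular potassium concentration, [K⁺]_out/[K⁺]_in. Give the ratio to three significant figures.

log₁₀([out]/[in]) = E·z/(57.5) = -91.1 × 1 / 57.5 = -1.5843
[out]/[in] = 10^(-1.5843) = 0.02604

0.0260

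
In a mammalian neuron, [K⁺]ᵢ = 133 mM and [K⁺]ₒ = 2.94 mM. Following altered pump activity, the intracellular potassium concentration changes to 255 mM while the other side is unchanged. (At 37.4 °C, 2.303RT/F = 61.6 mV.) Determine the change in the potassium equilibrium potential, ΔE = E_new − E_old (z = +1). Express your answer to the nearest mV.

E_old = (61.6/1)·log₁₀(2.94/133) = -101.98 mV
E_new = (61.6/1)·log₁₀(2.94/255) = -119.39 mV
ΔE = -119.39 − (-101.98) = -17.41 mV

-17 mV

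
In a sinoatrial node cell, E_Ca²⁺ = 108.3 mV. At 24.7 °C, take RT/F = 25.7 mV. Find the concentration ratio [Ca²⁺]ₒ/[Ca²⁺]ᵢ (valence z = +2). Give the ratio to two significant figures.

ln([out]/[in]) = E·z/(25.7) = 108.3 × 2 / 25.7 = 8.4280
[out]/[in] = e^(8.4280) = 4573

4600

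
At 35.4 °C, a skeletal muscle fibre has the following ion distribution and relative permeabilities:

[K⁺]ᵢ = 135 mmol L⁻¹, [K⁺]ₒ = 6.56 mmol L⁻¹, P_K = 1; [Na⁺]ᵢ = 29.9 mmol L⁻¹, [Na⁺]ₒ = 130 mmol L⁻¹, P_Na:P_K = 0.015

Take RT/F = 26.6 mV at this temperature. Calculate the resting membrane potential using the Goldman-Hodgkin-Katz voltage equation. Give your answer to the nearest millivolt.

-74 mV

Vm = 26.6 · ln[(Σ P·[cation]ₒ + Σ P·[anion]ᵢ) / (Σ P·[cation]ᵢ + Σ P·[anion]ₒ)]
Numerator = 1×6.56 + 0.015×130 = 8.51
Denominator = 1×135 + 0.015×29.9 = 135.4
Vm = 26.6 · ln(0.062828) = 26.6 × (-2.7673) = -73.61 mV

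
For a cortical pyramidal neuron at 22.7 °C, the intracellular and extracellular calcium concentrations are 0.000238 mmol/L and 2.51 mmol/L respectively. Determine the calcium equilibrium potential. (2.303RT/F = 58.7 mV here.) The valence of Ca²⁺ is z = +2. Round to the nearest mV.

118 mV

E = (58.7/z) · log₁₀([Ca²⁺]_out/[Ca²⁺]_in) with z = +2.
= (58.7/2) · log₁₀(2.51/0.000238) = 29.35 · log₁₀(1.055e+04)
= 29.35 · (4.0231) = 118.08 mV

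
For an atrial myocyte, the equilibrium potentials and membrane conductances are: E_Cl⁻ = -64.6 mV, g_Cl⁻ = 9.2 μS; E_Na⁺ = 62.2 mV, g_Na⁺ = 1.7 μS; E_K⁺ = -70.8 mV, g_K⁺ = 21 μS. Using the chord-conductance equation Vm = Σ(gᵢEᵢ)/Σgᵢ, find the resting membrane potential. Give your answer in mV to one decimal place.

Σ gᵢEᵢ = 9.2·(-64.6) + 1.7·(62.2) + 21·(-70.8) = -1975.38
Σ gᵢ = 9.2 + 1.7 + 21 = 31.9
Vm = -1975.38 / 31.9 = -61.92 mV

-61.9 mV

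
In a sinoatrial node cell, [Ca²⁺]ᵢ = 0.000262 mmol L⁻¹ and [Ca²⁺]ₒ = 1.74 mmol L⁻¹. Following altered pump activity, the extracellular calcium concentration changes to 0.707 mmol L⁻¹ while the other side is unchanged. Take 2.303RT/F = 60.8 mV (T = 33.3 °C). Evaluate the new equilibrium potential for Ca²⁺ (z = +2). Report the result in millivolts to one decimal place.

104.3 mV

After the shift: [Ca²⁺]_out = 0.707, [Ca²⁺]_in = 0.000262 mmol L⁻¹.
E_new = (60.8/2)·log₁₀(0.707/0.000262) = 30.40 · (3.4311) = 104.31 mV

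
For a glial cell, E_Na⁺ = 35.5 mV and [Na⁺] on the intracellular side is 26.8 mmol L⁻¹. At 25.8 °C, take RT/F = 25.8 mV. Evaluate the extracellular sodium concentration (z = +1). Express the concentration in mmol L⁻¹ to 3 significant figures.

106 mmol L⁻¹

Nernst: E = (25.8/1) · ln([out]/[in]), so ln([out]/[in]) = 35.5 × 1 / 25.8 = 1.3760.
[out]/[in] = e^(1.3760) = 3.959.
[out] = 3.959 × 26.8 = 106.1 mmol L⁻¹.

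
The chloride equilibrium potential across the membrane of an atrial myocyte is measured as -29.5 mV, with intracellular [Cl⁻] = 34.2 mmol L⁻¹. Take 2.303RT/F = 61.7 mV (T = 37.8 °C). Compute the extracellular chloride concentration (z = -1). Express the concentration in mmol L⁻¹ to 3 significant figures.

103 mmol L⁻¹

Nernst: E = (61.7/-1) · log₁₀([out]/[in]), so log₁₀([out]/[in]) = -29.5 × -1 / 61.7 = 0.4781.
[out]/[in] = 10^(0.4781) = 3.007.
[out] = 3.007 × 34.2 = 102.8 mmol L⁻¹.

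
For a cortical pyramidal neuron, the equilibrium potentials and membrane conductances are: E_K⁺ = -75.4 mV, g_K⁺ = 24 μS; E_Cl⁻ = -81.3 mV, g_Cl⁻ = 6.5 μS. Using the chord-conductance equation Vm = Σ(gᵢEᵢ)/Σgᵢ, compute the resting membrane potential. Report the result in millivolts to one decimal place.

-76.7 mV

Σ gᵢEᵢ = 24·(-75.4) + 6.5·(-81.3) = -2338.05
Σ gᵢ = 24 + 6.5 = 30.5
Vm = -2338.05 / 30.5 = -76.66 mV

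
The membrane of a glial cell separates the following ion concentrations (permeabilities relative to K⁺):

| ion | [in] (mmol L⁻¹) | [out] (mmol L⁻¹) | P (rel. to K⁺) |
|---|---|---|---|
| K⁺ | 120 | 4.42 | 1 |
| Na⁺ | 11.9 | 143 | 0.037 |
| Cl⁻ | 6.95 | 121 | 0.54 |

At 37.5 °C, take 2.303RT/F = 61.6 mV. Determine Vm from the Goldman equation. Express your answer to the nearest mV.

-70 mV

Vm = 61.6 · log₁₀[(Σ P·[cation]ₒ + Σ P·[anion]ᵢ) / (Σ P·[cation]ᵢ + Σ P·[anion]ₒ)]
Numerator = 1×4.42 + 0.037×143 + 0.54×6.95 = 13.46
Denominator = 1×120 + 0.037×11.9 + 0.54×121 = 185.8
Vm = 61.6 · log₁₀(0.072473) = 61.6 × (-1.1398) = -70.21 mV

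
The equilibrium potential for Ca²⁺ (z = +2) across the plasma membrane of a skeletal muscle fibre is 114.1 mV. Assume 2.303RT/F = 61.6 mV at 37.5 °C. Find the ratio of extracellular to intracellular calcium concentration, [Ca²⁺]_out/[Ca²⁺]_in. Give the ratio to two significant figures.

log₁₀([out]/[in]) = E·z/(61.6) = 114.1 × 2 / 61.6 = 3.7045
[out]/[in] = 10^(3.7045) = 5065

5100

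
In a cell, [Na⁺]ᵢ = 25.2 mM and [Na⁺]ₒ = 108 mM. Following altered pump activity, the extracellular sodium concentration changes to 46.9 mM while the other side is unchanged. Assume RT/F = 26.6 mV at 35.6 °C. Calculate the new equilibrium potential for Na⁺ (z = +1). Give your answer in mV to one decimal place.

16.5 mV

After the shift: [Na⁺]_out = 46.9, [Na⁺]_in = 25.2 mM.
E_new = (26.6/1)·ln(46.9/25.2) = 26.60 · (0.6212) = 16.52 mV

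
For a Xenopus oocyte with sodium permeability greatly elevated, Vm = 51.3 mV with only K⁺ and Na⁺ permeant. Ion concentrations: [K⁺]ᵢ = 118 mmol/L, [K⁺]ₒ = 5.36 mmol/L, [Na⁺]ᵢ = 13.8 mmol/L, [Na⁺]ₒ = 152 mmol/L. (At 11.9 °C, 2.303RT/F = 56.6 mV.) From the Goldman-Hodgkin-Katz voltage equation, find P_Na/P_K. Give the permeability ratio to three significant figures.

23.2

Let α = P_Na/P_K. GHK: Vm = 56.6·log₁₀[(Kₒ + α·Naₒ)/(Kᵢ + α·Naᵢ)].
10^(Vm/56.6) = 10^(51.3/56.6) = 8.0605
So 8.0605·(Kᵢ + α·Naᵢ) = Kₒ + α·Naₒ → α = (8.0605·118.0 − 5.36) / (152.0 − 8.0605·13.8)
α = (951.1 − 5.36) / (152.0 − 111.2) = 945.8/40.77 = 23.2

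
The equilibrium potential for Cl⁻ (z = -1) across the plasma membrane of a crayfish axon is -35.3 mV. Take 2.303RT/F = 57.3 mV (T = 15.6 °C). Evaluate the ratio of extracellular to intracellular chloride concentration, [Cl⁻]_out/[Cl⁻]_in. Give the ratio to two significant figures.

log₁₀([out]/[in]) = E·z/(57.3) = -35.3 × -1 / 57.3 = 0.6161
[out]/[in] = 10^(0.6161) = 4.131

4.1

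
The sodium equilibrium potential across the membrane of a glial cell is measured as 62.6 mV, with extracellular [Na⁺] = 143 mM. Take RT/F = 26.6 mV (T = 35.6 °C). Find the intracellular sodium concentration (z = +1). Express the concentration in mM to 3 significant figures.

Nernst: E = (26.6/1) · ln([out]/[in]), so ln([out]/[in]) = 62.6 × 1 / 26.6 = 2.3534.
[out]/[in] = e^(2.3534) = 10.52.
[in] = 143 / 10.52 = 13.59 mM.

13.6 mM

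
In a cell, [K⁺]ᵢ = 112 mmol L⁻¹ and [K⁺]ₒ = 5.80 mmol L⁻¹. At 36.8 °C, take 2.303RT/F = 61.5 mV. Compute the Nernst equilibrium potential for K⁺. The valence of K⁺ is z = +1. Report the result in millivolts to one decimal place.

E = (61.5/z) · log₁₀([K⁺]_out/[K⁺]_in) with z = +1.
= (61.5/1) · log₁₀(5.80/112) = 61.50 · log₁₀(0.05179)
= 61.50 · (-1.2858) = -79.08 mV

-79.1 mV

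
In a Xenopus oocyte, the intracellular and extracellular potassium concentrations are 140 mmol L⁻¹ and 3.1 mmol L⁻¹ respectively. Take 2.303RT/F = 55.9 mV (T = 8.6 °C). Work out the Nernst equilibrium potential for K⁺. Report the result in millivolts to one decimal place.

-92.5 mV

E = (55.9/z) · log₁₀([K⁺]_out/[K⁺]_in) with z = +1.
= (55.9/1) · log₁₀(3.1/140) = 55.90 · log₁₀(0.02214)
= 55.90 · (-1.6548) = -92.50 mV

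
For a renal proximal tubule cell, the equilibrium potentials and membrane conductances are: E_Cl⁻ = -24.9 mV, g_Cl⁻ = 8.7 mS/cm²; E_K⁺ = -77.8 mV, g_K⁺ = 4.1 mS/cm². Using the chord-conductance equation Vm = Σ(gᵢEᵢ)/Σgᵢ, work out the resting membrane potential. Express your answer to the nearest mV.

-42 mV

Σ gᵢEᵢ = 8.7·(-24.9) + 4.1·(-77.8) = -535.61
Σ gᵢ = 8.7 + 4.1 = 12.8
Vm = -535.61 / 12.8 = -41.84 mV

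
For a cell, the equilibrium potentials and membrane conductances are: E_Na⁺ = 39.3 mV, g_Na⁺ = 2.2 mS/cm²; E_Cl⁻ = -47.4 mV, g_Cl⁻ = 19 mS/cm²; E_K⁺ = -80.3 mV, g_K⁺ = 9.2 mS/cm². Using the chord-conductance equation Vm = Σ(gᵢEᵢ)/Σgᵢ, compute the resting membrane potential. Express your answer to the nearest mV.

-51 mV

Σ gᵢEᵢ = 2.2·(39.3) + 19·(-47.4) + 9.2·(-80.3) = -1552.90
Σ gᵢ = 2.2 + 19 + 9.2 = 30.4
Vm = -1552.90 / 30.4 = -51.08 mV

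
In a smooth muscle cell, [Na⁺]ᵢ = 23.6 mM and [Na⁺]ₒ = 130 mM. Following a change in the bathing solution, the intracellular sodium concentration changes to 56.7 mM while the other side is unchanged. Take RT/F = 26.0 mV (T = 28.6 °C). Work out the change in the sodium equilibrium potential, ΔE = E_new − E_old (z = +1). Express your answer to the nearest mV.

E_old = (26.0/1)·ln(130/23.6) = 44.36 mV
E_new = (26.0/1)·ln(130/56.7) = 21.57 mV
ΔE = 21.57 − (44.36) = -22.79 mV

-23 mV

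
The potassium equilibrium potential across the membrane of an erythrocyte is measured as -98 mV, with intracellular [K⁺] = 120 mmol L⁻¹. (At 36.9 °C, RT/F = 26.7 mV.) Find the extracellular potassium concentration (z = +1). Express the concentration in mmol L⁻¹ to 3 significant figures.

Nernst: E = (26.7/1) · ln([out]/[in]), so ln([out]/[in]) = -98.0 × 1 / 26.7 = -3.6704.
[out]/[in] = e^(-3.6704) = 0.02547.
[out] = 0.02547 × 120 = 3.056 mmol L⁻¹.

3.06 mmol L⁻¹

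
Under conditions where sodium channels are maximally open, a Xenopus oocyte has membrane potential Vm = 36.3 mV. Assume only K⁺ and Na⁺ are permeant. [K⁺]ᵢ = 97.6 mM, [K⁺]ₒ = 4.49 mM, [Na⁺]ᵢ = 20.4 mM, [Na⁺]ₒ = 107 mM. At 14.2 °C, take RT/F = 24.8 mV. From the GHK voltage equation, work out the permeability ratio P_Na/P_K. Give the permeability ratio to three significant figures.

Let α = P_Na/P_K. GHK: Vm = 24.8·ln[(Kₒ + α·Naₒ)/(Kᵢ + α·Naᵢ)].
e^(Vm/24.8) = e^(36.3/24.8) = 4.322
So 4.322·(Kᵢ + α·Naᵢ) = Kₒ + α·Naₒ → α = (4.322·97.6 − 4.49) / (107.0 − 4.322·20.4)
α = (421.8 − 4.49) / (107.0 − 88.17) = 417.3/18.83 = 22.16

22.2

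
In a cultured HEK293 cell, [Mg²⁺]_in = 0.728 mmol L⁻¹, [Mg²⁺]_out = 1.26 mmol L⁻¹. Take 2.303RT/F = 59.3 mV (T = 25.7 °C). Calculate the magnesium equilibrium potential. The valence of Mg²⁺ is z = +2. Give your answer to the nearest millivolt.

E = (59.3/z) · log₁₀([Mg²⁺]_out/[Mg²⁺]_in) with z = +2.
= (59.3/2) · log₁₀(1.26/0.728) = 29.65 · log₁₀(1.731)
= 29.65 · (0.2382) = 7.06 mV

7 mV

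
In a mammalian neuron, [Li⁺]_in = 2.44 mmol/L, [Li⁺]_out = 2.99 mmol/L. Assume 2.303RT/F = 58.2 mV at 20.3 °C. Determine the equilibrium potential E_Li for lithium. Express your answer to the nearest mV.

5 mV

E = (58.2/z) · log₁₀([Li⁺]_out/[Li⁺]_in) with z = +1.
= (58.2/1) · log₁₀(2.99/2.44) = 58.20 · log₁₀(1.225)
= 58.20 · (0.0883) = 5.14 mV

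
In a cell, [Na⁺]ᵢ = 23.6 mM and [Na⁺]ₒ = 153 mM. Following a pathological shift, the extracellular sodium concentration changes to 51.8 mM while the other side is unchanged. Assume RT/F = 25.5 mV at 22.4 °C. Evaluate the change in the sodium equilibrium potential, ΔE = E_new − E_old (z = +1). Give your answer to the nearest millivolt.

-28 mV

E_old = (25.5/1)·ln(153/23.6) = 47.66 mV
E_new = (25.5/1)·ln(51.8/23.6) = 20.05 mV
ΔE = 20.05 − (47.66) = -27.62 mV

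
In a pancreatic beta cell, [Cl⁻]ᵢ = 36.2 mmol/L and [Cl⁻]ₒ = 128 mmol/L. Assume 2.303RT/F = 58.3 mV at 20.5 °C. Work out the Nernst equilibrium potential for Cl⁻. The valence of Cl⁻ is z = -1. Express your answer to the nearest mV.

E = (58.3/z) · log₁₀([Cl⁻]_out/[Cl⁻]_in) with z = -1.
For an anion, dividing by z = -1 reverses the sign.
= (58.3/-1) · log₁₀(128/36.2) = -58.30 · log₁₀(3.536)
= -58.30 · (0.5485) = -31.98 mV

-32 mV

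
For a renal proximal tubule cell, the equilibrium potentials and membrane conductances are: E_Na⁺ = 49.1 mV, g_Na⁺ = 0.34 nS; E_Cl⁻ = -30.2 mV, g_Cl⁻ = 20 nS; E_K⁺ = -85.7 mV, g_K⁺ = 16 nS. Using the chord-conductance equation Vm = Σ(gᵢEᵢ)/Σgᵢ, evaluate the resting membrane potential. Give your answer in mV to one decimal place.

Σ gᵢEᵢ = 0.34·(49.1) + 20·(-30.2) + 16·(-85.7) = -1958.51
Σ gᵢ = 0.34 + 20 + 16 = 36.34
Vm = -1958.51 / 36.34 = -53.89 mV

-53.9 mV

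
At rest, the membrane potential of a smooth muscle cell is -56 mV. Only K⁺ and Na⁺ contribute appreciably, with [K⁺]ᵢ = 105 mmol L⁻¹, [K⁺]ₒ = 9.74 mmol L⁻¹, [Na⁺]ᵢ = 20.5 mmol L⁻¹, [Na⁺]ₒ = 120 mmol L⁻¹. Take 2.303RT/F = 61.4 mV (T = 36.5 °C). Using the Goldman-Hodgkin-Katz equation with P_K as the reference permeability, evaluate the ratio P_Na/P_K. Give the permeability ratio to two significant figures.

Let α = P_Na/P_K. GHK: Vm = 61.4·log₁₀[(Kₒ + α·Naₒ)/(Kᵢ + α·Naᵢ)].
10^(Vm/61.4) = 10^(-56.0/61.4) = 0.12245
So 0.12245·(Kᵢ + α·Naᵢ) = Kₒ + α·Naₒ → α = (0.12245·105.0 − 9.74) / (120.0 − 0.12245·20.5)
α = (12.86 − 9.74) / (120.0 − 2.51) = 3.117/117.5 = 0.02653

0.027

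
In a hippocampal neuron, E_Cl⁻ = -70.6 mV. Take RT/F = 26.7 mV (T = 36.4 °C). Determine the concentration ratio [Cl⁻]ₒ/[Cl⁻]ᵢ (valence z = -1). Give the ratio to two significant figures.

14

ln([out]/[in]) = E·z/(26.7) = -70.6 × -1 / 26.7 = 2.6442
[out]/[in] = e^(2.6442) = 14.07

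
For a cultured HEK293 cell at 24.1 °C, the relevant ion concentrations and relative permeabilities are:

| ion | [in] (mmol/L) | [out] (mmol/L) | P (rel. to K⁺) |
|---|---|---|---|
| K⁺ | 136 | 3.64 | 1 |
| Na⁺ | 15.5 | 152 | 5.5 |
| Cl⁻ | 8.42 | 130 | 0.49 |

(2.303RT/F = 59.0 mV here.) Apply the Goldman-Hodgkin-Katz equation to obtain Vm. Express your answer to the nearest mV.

28 mV

Vm = 59.0 · log₁₀[(Σ P·[cation]ₒ + Σ P·[anion]ᵢ) / (Σ P·[cation]ᵢ + Σ P·[anion]ₒ)]
Numerator = 1×3.64 + 5.5×152 + 0.49×8.42 = 843.8
Denominator = 1×136 + 5.5×15.5 + 0.49×130 = 284.9
Vm = 59.0 · log₁₀(2.9611) = 59.0 × (0.4715) = 27.82 mV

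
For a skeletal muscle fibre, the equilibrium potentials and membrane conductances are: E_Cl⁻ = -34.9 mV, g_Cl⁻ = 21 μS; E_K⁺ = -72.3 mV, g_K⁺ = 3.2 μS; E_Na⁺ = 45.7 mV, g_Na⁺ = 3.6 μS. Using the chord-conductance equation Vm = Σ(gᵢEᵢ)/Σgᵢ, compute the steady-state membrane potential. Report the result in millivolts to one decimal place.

-28.8 mV

Σ gᵢEᵢ = 21·(-34.9) + 3.2·(-72.3) + 3.6·(45.7) = -799.74
Σ gᵢ = 21 + 3.2 + 3.6 = 27.8
Vm = -799.74 / 27.8 = -28.77 mV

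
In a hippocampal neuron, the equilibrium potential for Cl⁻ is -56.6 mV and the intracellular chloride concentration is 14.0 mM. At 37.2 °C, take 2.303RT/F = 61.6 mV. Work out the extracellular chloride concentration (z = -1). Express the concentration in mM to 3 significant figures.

Nernst: E = (61.6/-1) · log₁₀([out]/[in]), so log₁₀([out]/[in]) = -56.6 × -1 / 61.6 = 0.9188.
[out]/[in] = 10^(0.9188) = 8.295.
[out] = 8.295 × 14.0 = 116.1 mM.

116 mM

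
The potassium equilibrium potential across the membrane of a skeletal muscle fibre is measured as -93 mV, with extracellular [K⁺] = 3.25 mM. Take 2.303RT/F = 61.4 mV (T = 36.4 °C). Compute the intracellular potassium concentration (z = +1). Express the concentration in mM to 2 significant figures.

110 mM

Nernst: E = (61.4/1) · log₁₀([out]/[in]), so log₁₀([out]/[in]) = -93.0 × 1 / 61.4 = -1.5147.
[out]/[in] = 10^(-1.5147) = 0.03057.
[in] = 3.25 / 0.03057 = 106.3 mM.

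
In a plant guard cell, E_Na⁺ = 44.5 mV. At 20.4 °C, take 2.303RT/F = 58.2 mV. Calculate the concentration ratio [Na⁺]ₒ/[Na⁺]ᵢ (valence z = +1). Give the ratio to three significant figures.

5.82

log₁₀([out]/[in]) = E·z/(58.2) = 44.5 × 1 / 58.2 = 0.7646
[out]/[in] = 10^(0.7646) = 5.816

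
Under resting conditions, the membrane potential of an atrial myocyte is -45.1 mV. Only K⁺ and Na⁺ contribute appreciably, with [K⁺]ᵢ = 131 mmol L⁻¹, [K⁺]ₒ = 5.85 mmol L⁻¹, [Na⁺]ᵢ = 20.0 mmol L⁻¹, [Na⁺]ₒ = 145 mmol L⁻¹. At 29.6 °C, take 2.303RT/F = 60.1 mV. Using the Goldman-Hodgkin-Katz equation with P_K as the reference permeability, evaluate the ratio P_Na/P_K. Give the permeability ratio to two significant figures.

0.12

Let α = P_Na/P_K. GHK: Vm = 60.1·log₁₀[(Kₒ + α·Naₒ)/(Kᵢ + α·Naᵢ)].
10^(Vm/60.1) = 10^(-45.1/60.1) = 0.17766
So 0.17766·(Kᵢ + α·Naᵢ) = Kₒ + α·Naₒ → α = (0.17766·131.0 − 5.85) / (145.0 − 0.17766·20.0)
α = (23.27 − 5.85) / (145.0 − 3.553) = 17.42/141.4 = 0.1232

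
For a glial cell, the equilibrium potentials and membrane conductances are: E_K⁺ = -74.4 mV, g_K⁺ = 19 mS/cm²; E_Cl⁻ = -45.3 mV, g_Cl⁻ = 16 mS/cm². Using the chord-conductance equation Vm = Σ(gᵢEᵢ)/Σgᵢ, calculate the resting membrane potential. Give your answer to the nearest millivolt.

-61 mV

Σ gᵢEᵢ = 19·(-74.4) + 16·(-45.3) = -2138.40
Σ gᵢ = 19 + 16 = 35
Vm = -2138.40 / 35 = -61.10 mV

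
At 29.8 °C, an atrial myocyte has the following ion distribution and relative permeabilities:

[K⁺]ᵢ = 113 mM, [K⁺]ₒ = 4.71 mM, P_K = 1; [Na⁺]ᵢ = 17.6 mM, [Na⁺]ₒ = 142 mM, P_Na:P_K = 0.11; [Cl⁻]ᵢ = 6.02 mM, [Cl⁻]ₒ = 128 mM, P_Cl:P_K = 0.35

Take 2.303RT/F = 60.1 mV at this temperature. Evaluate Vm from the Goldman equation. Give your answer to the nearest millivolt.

Vm = 60.1 · log₁₀[(Σ P·[cation]ₒ + Σ P·[anion]ᵢ) / (Σ P·[cation]ᵢ + Σ P·[anion]ₒ)]
Numerator = 1×4.71 + 0.11×142 + 0.35×6.02 = 22.44
Denominator = 1×113 + 0.11×17.6 + 0.35×128 = 159.7
Vm = 60.1 · log₁₀(0.14046) = 60.1 × (-0.8524) = -51.23 mV

-51 mV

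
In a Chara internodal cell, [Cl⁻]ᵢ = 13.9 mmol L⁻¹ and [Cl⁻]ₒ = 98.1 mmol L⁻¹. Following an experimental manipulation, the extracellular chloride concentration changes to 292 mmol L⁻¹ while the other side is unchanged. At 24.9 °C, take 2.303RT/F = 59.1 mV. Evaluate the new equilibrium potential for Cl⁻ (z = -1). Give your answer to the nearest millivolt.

After the shift: [Cl⁻]_out = 292, [Cl⁻]_in = 13.9 mmol L⁻¹.
E_new = (59.1/-1)·log₁₀(292/13.9) = -59.10 · (1.3224) = -78.15 mV

-78 mV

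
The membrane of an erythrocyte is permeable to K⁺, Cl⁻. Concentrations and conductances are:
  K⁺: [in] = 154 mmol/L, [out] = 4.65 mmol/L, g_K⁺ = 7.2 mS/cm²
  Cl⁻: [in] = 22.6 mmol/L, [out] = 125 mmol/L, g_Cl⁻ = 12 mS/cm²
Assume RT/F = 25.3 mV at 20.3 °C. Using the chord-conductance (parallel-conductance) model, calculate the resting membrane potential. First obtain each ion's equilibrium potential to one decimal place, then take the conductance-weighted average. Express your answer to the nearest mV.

-60 mV

E_K⁺ = (25.3/1)·ln(4.65/154) = -88.6 mV
E_Cl⁻ = (25.3/-1)·ln(125/22.6) = -43.3 mV
Vm = (Σ gᵢEᵢ)/(Σ gᵢ) = (7.2·-88.6 + 12·-43.3) / (7.2 + 12)
= -1157.52 / 19.2 = -60.29 mV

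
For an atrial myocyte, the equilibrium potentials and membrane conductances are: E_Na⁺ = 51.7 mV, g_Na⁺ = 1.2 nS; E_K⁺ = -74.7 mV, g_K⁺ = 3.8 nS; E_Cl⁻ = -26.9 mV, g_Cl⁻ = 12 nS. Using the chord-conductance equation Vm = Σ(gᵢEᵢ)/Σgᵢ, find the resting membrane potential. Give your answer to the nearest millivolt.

-32 mV

Σ gᵢEᵢ = 1.2·(51.7) + 3.8·(-74.7) + 12·(-26.9) = -544.62
Σ gᵢ = 1.2 + 3.8 + 12 = 17
Vm = -544.62 / 17 = -32.04 mV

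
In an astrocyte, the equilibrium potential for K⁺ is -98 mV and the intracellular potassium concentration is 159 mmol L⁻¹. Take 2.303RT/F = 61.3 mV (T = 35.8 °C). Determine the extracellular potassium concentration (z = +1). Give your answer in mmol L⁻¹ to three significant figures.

Nernst: E = (61.3/1) · log₁₀([out]/[in]), so log₁₀([out]/[in]) = -98.0 × 1 / 61.3 = -1.5987.
[out]/[in] = 10^(-1.5987) = 0.02519.
[out] = 0.02519 × 159 = 4.006 mmol L⁻¹.

4.01 mmol L⁻¹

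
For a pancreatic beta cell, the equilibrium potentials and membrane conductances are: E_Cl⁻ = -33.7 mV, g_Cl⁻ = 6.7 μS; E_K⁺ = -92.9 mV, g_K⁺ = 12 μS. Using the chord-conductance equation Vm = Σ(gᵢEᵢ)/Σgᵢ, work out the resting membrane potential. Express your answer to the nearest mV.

-72 mV

Σ gᵢEᵢ = 6.7·(-33.7) + 12·(-92.9) = -1340.59
Σ gᵢ = 6.7 + 12 = 18.7
Vm = -1340.59 / 18.7 = -71.69 mV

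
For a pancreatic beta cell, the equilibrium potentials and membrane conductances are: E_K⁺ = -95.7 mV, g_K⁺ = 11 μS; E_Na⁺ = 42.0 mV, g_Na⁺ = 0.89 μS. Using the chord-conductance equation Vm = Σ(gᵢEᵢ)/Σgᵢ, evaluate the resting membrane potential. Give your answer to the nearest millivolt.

-85 mV

Σ gᵢEᵢ = 11·(-95.7) + 0.89·(42.0) = -1015.32
Σ gᵢ = 11 + 0.89 = 11.89
Vm = -1015.32 / 11.89 = -85.39 mV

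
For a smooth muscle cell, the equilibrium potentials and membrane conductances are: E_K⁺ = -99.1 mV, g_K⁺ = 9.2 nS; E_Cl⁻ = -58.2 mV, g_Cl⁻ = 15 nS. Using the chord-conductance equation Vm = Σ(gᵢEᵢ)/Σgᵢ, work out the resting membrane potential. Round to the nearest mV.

-74 mV

Σ gᵢEᵢ = 9.2·(-99.1) + 15·(-58.2) = -1784.72
Σ gᵢ = 9.2 + 15 = 24.2
Vm = -1784.72 / 24.2 = -73.75 mV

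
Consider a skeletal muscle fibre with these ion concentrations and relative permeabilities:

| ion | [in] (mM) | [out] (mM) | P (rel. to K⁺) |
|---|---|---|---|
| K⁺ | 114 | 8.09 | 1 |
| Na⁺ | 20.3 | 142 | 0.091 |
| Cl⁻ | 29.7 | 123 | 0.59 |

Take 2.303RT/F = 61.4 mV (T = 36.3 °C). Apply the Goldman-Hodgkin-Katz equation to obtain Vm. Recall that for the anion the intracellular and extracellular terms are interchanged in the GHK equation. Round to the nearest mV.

Vm = 61.4 · log₁₀[(Σ P·[cation]ₒ + Σ P·[anion]ᵢ) / (Σ P·[cation]ᵢ + Σ P·[anion]ₒ)]
Numerator = 1×8.09 + 0.091×142 + 0.59×29.7 = 38.53
Denominator = 1×114 + 0.091×20.3 + 0.59×123 = 188.4
Vm = 61.4 · log₁₀(0.20452) = 61.4 × (-0.6893) = -42.32 mV

-42 mV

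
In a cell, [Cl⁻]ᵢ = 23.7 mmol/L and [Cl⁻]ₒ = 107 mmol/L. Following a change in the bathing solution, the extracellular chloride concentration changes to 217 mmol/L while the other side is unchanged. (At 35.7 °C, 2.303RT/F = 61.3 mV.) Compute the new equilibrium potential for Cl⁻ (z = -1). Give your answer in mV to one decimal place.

After the shift: [Cl⁻]_out = 217, [Cl⁻]_in = 23.7 mmol/L.
E_new = (61.3/-1)·log₁₀(217/23.7) = -61.30 · (0.9617) = -58.95 mV

-59.0 mV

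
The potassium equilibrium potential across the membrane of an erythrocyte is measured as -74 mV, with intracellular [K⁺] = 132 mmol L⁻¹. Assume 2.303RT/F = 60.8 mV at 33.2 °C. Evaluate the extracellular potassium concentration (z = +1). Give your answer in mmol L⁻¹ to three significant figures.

Nernst: E = (60.8/1) · log₁₀([out]/[in]), so log₁₀([out]/[in]) = -74.0 × 1 / 60.8 = -1.2171.
[out]/[in] = 10^(-1.2171) = 0.06066.
[out] = 0.06066 × 132 = 8.007 mmol L⁻¹.

8.01 mmol L⁻¹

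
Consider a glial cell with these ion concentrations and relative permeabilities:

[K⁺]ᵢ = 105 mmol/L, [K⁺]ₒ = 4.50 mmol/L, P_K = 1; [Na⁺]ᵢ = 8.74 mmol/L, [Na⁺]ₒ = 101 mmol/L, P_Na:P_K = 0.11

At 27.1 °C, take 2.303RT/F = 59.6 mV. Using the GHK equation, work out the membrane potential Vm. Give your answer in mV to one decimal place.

-49.6 mV

Vm = 59.6 · log₁₀[(Σ P·[cation]ₒ + Σ P·[anion]ᵢ) / (Σ P·[cation]ᵢ + Σ P·[anion]ₒ)]
Numerator = 1×4.50 + 0.11×101 = 15.61
Denominator = 1×105 + 0.11×8.74 = 106
Vm = 59.6 · log₁₀(0.14732) = 59.6 × (-0.8317) = -49.57 mV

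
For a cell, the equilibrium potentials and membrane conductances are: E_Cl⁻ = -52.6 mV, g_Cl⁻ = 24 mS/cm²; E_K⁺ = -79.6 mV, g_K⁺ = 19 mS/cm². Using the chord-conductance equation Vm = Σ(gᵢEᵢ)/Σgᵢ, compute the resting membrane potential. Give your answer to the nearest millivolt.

Σ gᵢEᵢ = 24·(-52.6) + 19·(-79.6) = -2774.80
Σ gᵢ = 24 + 19 = 43
Vm = -2774.80 / 43 = -64.53 mV

-65 mV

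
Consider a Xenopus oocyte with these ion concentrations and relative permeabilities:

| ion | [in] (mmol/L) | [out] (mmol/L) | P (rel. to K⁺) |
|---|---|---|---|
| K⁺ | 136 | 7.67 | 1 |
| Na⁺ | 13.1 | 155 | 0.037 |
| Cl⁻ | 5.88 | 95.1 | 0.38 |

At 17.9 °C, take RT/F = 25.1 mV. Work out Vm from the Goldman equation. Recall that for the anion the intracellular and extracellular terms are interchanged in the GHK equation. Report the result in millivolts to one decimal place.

Vm = 25.1 · ln[(Σ P·[cation]ₒ + Σ P·[anion]ᵢ) / (Σ P·[cation]ᵢ + Σ P·[anion]ₒ)]
Numerator = 1×7.67 + 0.037×155 + 0.38×5.88 = 15.64
Denominator = 1×136 + 0.037×13.1 + 0.38×95.1 = 172.6
Vm = 25.1 · ln(0.090599) = 25.1 × (-2.4013) = -60.27 mV

-60.3 mV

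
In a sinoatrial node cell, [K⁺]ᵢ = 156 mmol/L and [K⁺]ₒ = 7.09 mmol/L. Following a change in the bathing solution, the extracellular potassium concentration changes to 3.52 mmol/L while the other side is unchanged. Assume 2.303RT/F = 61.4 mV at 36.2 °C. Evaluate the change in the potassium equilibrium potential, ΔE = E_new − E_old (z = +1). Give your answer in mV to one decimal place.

E_old = (61.4/1)·log₁₀(7.09/156) = -82.43 mV
E_new = (61.4/1)·log₁₀(3.52/156) = -101.10 mV
ΔE = -101.10 − (-82.43) = -18.67 mV

-18.7 mV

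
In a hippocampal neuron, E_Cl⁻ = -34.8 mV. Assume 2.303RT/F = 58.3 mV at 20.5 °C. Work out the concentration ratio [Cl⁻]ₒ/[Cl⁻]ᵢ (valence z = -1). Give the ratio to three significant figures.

3.95

log₁₀([out]/[in]) = E·z/(58.3) = -34.8 × -1 / 58.3 = 0.5969
[out]/[in] = 10^(0.5969) = 3.953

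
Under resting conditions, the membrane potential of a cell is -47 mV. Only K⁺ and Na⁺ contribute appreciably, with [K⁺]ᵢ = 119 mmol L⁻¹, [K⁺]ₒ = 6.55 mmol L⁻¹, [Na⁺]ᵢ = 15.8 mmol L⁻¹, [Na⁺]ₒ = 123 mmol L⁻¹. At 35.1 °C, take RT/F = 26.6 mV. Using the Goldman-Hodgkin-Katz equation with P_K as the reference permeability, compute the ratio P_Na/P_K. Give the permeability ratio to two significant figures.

Let α = P_Na/P_K. GHK: Vm = 26.6·ln[(Kₒ + α·Naₒ)/(Kᵢ + α·Naᵢ)].
e^(Vm/26.6) = e^(-47.0/26.6) = 0.17086
So 0.17086·(Kᵢ + α·Naᵢ) = Kₒ + α·Naₒ → α = (0.17086·119.0 − 6.55) / (123.0 − 0.17086·15.8)
α = (20.33 − 6.55) / (123.0 − 2.7) = 13.78/120.3 = 0.1146

0.11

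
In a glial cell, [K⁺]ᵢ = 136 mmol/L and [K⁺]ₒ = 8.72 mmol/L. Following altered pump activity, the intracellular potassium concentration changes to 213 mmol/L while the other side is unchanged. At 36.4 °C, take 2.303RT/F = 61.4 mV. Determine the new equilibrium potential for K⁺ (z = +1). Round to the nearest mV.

-85 mV

After the shift: [K⁺]_out = 8.72, [K⁺]_in = 213 mmol/L.
E_new = (61.4/1)·log₁₀(8.72/213) = 61.40 · (-1.3879) = -85.21 mV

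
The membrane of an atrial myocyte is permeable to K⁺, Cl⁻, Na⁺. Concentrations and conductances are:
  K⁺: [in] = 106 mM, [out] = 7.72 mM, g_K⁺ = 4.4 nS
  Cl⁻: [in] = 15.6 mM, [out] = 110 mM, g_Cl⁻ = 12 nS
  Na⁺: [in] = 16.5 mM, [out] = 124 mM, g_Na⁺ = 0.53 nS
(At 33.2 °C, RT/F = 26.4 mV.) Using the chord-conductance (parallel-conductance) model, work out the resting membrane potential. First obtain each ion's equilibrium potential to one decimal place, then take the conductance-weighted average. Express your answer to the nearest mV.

-53 mV

E_K⁺ = (26.4/1)·ln(7.72/106) = -69.2 mV
E_Cl⁻ = (26.4/-1)·ln(110/15.6) = -51.6 mV
E_Na⁺ = (26.4/1)·ln(124/16.5) = 53.2 mV
Vm = (Σ gᵢEᵢ)/(Σ gᵢ) = (4.4·-69.2 + 12·-51.6 + 0.53·53.2) / (4.4 + 12 + 0.53)
= -895.48 / 16.93 = -52.89 mV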